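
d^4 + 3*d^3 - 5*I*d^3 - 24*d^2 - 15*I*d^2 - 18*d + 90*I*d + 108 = (d - 3)*(d + 6)*(d - 3*I)*(d - 2*I)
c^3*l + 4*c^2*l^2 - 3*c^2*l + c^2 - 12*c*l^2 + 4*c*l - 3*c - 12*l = (c - 3)*(c + 4*l)*(c*l + 1)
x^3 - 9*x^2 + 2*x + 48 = (x - 8)*(x - 3)*(x + 2)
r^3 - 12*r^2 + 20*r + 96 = (r - 8)*(r - 6)*(r + 2)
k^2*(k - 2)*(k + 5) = k^4 + 3*k^3 - 10*k^2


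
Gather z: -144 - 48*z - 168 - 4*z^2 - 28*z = -4*z^2 - 76*z - 312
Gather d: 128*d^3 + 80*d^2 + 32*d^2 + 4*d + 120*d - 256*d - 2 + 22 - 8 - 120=128*d^3 + 112*d^2 - 132*d - 108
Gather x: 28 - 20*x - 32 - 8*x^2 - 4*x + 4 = -8*x^2 - 24*x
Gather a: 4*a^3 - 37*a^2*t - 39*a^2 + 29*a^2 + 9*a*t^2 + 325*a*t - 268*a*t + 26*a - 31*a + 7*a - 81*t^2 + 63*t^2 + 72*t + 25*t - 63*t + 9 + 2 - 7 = 4*a^3 + a^2*(-37*t - 10) + a*(9*t^2 + 57*t + 2) - 18*t^2 + 34*t + 4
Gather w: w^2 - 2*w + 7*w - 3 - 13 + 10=w^2 + 5*w - 6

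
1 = 1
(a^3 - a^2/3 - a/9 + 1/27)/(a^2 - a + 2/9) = (9*a^2 - 1)/(3*(3*a - 2))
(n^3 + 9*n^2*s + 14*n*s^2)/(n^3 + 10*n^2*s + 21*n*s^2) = (n + 2*s)/(n + 3*s)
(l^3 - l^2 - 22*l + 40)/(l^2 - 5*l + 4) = (l^2 + 3*l - 10)/(l - 1)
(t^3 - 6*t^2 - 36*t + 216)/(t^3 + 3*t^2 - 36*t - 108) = (t - 6)/(t + 3)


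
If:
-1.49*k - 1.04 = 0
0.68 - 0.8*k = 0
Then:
No Solution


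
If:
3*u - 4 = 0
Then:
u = 4/3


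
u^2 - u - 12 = (u - 4)*(u + 3)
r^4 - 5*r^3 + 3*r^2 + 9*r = r*(r - 3)^2*(r + 1)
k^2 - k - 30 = (k - 6)*(k + 5)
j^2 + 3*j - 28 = (j - 4)*(j + 7)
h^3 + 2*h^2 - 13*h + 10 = (h - 2)*(h - 1)*(h + 5)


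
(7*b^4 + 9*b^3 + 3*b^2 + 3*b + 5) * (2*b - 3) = 14*b^5 - 3*b^4 - 21*b^3 - 3*b^2 + b - 15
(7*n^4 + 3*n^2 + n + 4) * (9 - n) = -7*n^5 + 63*n^4 - 3*n^3 + 26*n^2 + 5*n + 36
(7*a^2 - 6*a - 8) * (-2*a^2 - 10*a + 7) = -14*a^4 - 58*a^3 + 125*a^2 + 38*a - 56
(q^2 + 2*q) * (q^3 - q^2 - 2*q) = q^5 + q^4 - 4*q^3 - 4*q^2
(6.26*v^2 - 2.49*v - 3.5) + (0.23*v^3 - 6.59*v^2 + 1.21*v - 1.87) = 0.23*v^3 - 0.33*v^2 - 1.28*v - 5.37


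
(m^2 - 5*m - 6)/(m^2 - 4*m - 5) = (m - 6)/(m - 5)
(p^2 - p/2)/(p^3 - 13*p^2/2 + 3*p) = 1/(p - 6)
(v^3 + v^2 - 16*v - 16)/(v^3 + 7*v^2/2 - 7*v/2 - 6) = 2*(v - 4)/(2*v - 3)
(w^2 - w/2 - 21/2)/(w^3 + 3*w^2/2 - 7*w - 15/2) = (2*w - 7)/(2*w^2 - 3*w - 5)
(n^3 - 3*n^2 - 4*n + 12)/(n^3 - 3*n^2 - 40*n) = (-n^3 + 3*n^2 + 4*n - 12)/(n*(-n^2 + 3*n + 40))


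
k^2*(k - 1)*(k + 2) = k^4 + k^3 - 2*k^2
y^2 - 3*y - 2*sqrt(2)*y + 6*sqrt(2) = (y - 3)*(y - 2*sqrt(2))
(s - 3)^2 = s^2 - 6*s + 9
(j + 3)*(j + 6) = j^2 + 9*j + 18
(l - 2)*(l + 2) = l^2 - 4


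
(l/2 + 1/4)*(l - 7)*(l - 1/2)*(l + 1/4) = l^4/2 - 27*l^3/8 - l^2 + 27*l/32 + 7/32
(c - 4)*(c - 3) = c^2 - 7*c + 12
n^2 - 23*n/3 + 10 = (n - 6)*(n - 5/3)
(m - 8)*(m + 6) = m^2 - 2*m - 48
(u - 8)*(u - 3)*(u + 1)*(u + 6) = u^4 - 4*u^3 - 47*u^2 + 102*u + 144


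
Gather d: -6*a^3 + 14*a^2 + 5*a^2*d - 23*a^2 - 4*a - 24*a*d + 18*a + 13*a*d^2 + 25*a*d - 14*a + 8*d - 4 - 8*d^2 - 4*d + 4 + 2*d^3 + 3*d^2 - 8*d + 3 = -6*a^3 - 9*a^2 + 2*d^3 + d^2*(13*a - 5) + d*(5*a^2 + a - 4) + 3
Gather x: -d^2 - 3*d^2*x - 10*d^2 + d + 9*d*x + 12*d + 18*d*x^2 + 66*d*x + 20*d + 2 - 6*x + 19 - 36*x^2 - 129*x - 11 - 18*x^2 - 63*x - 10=-11*d^2 + 33*d + x^2*(18*d - 54) + x*(-3*d^2 + 75*d - 198)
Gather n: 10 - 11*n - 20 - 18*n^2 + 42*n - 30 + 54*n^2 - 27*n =36*n^2 + 4*n - 40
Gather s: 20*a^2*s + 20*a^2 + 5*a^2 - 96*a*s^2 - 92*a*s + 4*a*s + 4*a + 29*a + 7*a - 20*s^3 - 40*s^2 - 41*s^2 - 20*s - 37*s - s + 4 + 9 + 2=25*a^2 + 40*a - 20*s^3 + s^2*(-96*a - 81) + s*(20*a^2 - 88*a - 58) + 15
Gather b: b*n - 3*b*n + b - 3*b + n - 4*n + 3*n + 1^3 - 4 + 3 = b*(-2*n - 2)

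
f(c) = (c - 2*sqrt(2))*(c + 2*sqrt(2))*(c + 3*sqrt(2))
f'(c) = (c - 2*sqrt(2))*(c + 2*sqrt(2)) + (c - 2*sqrt(2))*(c + 3*sqrt(2)) + (c + 2*sqrt(2))*(c + 3*sqrt(2))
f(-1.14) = -20.79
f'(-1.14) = -13.77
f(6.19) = 316.28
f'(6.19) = 159.47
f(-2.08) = -7.94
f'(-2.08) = -12.67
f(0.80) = -37.11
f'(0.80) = 0.71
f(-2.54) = -2.64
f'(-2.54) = -10.20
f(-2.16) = -6.94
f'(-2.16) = -12.33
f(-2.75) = -0.65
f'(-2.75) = -8.65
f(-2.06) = -8.20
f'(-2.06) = -12.75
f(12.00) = 2209.00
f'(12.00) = 525.82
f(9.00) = 966.71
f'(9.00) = 311.37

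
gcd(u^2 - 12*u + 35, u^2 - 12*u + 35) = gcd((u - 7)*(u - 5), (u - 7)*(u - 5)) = u^2 - 12*u + 35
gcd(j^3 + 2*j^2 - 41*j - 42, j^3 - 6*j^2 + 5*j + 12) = j + 1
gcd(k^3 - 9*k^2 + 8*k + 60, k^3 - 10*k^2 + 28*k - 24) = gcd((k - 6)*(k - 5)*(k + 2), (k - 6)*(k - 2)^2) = k - 6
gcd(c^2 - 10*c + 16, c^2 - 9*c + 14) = c - 2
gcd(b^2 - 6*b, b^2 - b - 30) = b - 6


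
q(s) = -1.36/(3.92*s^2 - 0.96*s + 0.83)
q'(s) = -1.36*(0.96 - 7.84*s)/(3.92*s^2 - 0.96*s + 0.83)^2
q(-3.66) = -0.02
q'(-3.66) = -0.01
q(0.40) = -1.27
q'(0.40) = 2.57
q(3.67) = -0.03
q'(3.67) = 0.02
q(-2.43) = -0.05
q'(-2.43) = -0.04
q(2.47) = -0.06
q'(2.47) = 0.05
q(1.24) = -0.24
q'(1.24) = 0.37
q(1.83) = -0.11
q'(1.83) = 0.12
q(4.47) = -0.02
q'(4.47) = 0.01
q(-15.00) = -0.00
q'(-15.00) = -0.00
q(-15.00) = -0.00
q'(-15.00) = -0.00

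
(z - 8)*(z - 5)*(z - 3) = z^3 - 16*z^2 + 79*z - 120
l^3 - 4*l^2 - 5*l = l*(l - 5)*(l + 1)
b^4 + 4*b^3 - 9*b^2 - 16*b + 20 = (b - 2)*(b - 1)*(b + 2)*(b + 5)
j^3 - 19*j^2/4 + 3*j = j*(j - 4)*(j - 3/4)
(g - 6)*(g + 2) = g^2 - 4*g - 12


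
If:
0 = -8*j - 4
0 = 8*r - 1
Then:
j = -1/2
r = 1/8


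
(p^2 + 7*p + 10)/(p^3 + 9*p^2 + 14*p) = (p + 5)/(p*(p + 7))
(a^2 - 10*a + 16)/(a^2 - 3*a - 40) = (a - 2)/(a + 5)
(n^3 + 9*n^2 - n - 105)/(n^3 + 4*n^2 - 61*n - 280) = (n - 3)/(n - 8)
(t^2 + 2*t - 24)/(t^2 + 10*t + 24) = (t - 4)/(t + 4)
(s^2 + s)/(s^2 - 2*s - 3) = s/(s - 3)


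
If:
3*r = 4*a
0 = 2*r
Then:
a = 0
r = 0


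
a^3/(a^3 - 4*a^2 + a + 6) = a^3/(a^3 - 4*a^2 + a + 6)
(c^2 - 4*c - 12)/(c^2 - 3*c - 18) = (c + 2)/(c + 3)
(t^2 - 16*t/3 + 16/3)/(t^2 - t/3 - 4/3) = (t - 4)/(t + 1)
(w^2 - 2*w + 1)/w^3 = (w^2 - 2*w + 1)/w^3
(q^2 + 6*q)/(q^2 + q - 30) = q/(q - 5)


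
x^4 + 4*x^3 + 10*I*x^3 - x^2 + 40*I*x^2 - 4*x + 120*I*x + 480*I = (x + 4)*(x - 3*I)*(x + 5*I)*(x + 8*I)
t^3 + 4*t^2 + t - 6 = (t - 1)*(t + 2)*(t + 3)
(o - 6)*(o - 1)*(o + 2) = o^3 - 5*o^2 - 8*o + 12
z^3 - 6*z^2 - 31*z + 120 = (z - 8)*(z - 3)*(z + 5)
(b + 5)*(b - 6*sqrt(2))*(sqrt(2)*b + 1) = sqrt(2)*b^3 - 11*b^2 + 5*sqrt(2)*b^2 - 55*b - 6*sqrt(2)*b - 30*sqrt(2)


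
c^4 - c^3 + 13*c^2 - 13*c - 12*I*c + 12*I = (c - 1)*(c - 3*I)*(c - I)*(c + 4*I)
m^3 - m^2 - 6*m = m*(m - 3)*(m + 2)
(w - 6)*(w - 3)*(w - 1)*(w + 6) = w^4 - 4*w^3 - 33*w^2 + 144*w - 108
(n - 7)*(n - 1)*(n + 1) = n^3 - 7*n^2 - n + 7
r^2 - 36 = (r - 6)*(r + 6)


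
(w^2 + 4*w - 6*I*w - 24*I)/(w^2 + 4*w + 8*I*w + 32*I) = (w - 6*I)/(w + 8*I)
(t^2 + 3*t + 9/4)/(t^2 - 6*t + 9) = (t^2 + 3*t + 9/4)/(t^2 - 6*t + 9)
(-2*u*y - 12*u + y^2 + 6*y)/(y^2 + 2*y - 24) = (-2*u + y)/(y - 4)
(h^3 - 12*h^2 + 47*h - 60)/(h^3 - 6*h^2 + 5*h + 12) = (h - 5)/(h + 1)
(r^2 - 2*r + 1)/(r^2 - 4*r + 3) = (r - 1)/(r - 3)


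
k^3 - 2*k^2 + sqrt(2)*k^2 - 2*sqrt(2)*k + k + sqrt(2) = (k - 1)^2*(k + sqrt(2))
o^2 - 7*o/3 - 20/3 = (o - 4)*(o + 5/3)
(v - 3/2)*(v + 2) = v^2 + v/2 - 3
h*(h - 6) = h^2 - 6*h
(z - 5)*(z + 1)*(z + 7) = z^3 + 3*z^2 - 33*z - 35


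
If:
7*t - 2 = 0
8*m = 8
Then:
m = 1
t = 2/7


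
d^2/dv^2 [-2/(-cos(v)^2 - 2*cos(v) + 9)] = (-8*sin(v)^4 + 84*sin(v)^2 - 21*cos(v) - 3*cos(3*v) - 24)/(-sin(v)^2 + 2*cos(v) - 8)^3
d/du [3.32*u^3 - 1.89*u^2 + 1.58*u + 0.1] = 9.96*u^2 - 3.78*u + 1.58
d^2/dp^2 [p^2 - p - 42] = 2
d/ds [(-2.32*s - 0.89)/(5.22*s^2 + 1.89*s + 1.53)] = (12.1104*s^2 + 9.2916*s - 1.8675)/(27.2484*s^4 + 19.7316*s^3 + 19.5453*s^2 + 5.7834*s + 2.3409)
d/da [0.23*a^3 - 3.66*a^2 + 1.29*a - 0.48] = 0.69*a^2 - 7.32*a + 1.29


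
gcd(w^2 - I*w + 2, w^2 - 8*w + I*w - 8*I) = w + I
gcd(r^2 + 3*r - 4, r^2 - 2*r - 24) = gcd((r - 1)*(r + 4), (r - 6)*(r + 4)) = r + 4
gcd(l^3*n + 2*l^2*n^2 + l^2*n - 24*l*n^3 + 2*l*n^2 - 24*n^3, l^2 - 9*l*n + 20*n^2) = l - 4*n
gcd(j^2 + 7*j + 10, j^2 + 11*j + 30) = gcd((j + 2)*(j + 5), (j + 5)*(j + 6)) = j + 5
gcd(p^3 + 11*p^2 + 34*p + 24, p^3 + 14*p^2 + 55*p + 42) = p^2 + 7*p + 6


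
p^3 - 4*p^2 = p^2*(p - 4)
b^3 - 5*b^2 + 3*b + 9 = (b - 3)^2*(b + 1)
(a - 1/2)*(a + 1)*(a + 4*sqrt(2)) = a^3 + a^2/2 + 4*sqrt(2)*a^2 - a/2 + 2*sqrt(2)*a - 2*sqrt(2)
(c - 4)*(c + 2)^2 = c^3 - 12*c - 16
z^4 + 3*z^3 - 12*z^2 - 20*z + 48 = (z - 2)^2*(z + 3)*(z + 4)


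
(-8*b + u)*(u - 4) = -8*b*u + 32*b + u^2 - 4*u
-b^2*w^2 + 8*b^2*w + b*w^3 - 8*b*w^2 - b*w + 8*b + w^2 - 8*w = (-b + w)*(w - 8)*(b*w + 1)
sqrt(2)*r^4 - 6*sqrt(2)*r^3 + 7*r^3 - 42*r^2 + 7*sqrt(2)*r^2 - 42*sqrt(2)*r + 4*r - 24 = (r - 6)*(r + sqrt(2))*(r + 2*sqrt(2))*(sqrt(2)*r + 1)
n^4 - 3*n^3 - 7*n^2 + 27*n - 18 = (n - 3)*(n - 2)*(n - 1)*(n + 3)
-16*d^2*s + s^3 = s*(-4*d + s)*(4*d + s)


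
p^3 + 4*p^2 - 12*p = p*(p - 2)*(p + 6)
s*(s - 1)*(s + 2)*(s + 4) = s^4 + 5*s^3 + 2*s^2 - 8*s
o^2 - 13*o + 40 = (o - 8)*(o - 5)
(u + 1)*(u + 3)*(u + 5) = u^3 + 9*u^2 + 23*u + 15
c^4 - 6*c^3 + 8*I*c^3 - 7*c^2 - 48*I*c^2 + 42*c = c*(c - 6)*(c + I)*(c + 7*I)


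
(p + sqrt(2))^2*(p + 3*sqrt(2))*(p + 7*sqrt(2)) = p^4 + 12*sqrt(2)*p^3 + 84*p^2 + 104*sqrt(2)*p + 84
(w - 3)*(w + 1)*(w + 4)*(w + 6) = w^4 + 8*w^3 + w^2 - 78*w - 72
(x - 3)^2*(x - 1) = x^3 - 7*x^2 + 15*x - 9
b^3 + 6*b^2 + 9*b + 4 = (b + 1)^2*(b + 4)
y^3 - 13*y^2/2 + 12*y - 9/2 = (y - 3)^2*(y - 1/2)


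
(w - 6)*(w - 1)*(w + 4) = w^3 - 3*w^2 - 22*w + 24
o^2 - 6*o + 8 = (o - 4)*(o - 2)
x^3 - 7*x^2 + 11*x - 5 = (x - 5)*(x - 1)^2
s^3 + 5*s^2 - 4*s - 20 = (s - 2)*(s + 2)*(s + 5)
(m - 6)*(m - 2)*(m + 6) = m^3 - 2*m^2 - 36*m + 72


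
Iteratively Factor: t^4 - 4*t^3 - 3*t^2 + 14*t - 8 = (t - 4)*(t^3 - 3*t + 2) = (t - 4)*(t - 1)*(t^2 + t - 2) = (t - 4)*(t - 1)^2*(t + 2)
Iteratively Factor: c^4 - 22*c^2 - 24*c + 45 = (c + 3)*(c^3 - 3*c^2 - 13*c + 15) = (c - 1)*(c + 3)*(c^2 - 2*c - 15) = (c - 1)*(c + 3)^2*(c - 5)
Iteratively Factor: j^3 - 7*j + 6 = (j + 3)*(j^2 - 3*j + 2) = (j - 2)*(j + 3)*(j - 1)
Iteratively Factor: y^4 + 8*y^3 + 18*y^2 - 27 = (y + 3)*(y^3 + 5*y^2 + 3*y - 9) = (y - 1)*(y + 3)*(y^2 + 6*y + 9) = (y - 1)*(y + 3)^2*(y + 3)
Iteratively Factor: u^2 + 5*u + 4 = (u + 1)*(u + 4)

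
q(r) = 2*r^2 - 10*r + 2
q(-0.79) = 11.15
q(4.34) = -3.73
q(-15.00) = 602.00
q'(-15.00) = -70.00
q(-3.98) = 73.48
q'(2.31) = -0.76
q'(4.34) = 7.36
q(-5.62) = 121.37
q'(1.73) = -3.08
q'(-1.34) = -15.36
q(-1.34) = 18.99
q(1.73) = -9.31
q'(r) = 4*r - 10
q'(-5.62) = -32.48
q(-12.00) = 410.00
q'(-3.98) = -25.92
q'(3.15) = 2.60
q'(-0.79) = -13.16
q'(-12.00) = -58.00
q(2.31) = -10.43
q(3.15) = -9.66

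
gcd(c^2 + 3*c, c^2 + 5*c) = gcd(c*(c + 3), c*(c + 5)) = c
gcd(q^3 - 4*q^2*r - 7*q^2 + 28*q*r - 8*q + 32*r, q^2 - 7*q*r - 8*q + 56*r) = q - 8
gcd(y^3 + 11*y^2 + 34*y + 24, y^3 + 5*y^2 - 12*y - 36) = y + 6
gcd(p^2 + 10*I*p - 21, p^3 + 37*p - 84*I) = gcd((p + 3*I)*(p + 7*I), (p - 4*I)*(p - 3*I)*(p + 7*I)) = p + 7*I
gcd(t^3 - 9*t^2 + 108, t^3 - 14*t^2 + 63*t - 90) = t - 6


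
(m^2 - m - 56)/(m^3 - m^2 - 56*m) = 1/m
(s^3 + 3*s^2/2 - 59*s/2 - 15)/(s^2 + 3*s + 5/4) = 2*(s^2 + s - 30)/(2*s + 5)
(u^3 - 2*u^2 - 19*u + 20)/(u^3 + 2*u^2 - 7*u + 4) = (u - 5)/(u - 1)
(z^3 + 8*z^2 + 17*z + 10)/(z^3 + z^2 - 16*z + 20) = (z^2 + 3*z + 2)/(z^2 - 4*z + 4)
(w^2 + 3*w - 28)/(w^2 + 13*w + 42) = (w - 4)/(w + 6)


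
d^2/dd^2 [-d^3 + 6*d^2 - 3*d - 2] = 12 - 6*d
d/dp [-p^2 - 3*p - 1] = -2*p - 3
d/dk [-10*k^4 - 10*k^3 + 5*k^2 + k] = -40*k^3 - 30*k^2 + 10*k + 1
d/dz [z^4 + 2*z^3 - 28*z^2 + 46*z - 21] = 4*z^3 + 6*z^2 - 56*z + 46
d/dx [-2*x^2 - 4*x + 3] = -4*x - 4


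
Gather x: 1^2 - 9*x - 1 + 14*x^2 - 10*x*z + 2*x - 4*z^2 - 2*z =14*x^2 + x*(-10*z - 7) - 4*z^2 - 2*z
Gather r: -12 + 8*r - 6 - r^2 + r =-r^2 + 9*r - 18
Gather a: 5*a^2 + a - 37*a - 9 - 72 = 5*a^2 - 36*a - 81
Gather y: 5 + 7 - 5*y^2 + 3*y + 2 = -5*y^2 + 3*y + 14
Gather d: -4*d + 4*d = 0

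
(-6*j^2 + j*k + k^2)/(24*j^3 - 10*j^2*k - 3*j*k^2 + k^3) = -1/(4*j - k)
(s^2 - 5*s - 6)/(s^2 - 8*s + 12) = (s + 1)/(s - 2)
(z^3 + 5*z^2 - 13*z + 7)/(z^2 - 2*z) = (z^3 + 5*z^2 - 13*z + 7)/(z*(z - 2))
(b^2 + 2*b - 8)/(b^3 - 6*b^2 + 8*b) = (b + 4)/(b*(b - 4))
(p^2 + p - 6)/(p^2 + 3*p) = (p - 2)/p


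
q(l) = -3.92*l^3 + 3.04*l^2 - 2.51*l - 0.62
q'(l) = -11.76*l^2 + 6.08*l - 2.51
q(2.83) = -72.22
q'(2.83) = -79.49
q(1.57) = -12.24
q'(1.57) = -21.95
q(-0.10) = -0.33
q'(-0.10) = -3.24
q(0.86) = -3.02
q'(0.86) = -5.98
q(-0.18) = -0.05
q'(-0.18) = -3.99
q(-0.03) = -0.54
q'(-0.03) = -2.70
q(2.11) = -29.21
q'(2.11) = -42.04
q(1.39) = -8.76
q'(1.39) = -16.78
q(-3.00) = 140.11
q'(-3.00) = -126.59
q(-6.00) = 970.60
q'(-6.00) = -462.35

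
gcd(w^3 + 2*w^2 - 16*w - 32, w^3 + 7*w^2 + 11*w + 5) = 1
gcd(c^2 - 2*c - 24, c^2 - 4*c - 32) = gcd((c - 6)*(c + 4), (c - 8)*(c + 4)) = c + 4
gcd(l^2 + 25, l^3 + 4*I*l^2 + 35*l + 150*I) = l + 5*I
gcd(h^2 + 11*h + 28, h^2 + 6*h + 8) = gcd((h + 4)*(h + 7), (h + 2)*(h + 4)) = h + 4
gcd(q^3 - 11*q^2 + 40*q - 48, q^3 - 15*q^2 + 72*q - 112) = q^2 - 8*q + 16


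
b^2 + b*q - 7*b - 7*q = (b - 7)*(b + q)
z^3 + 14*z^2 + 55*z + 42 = (z + 1)*(z + 6)*(z + 7)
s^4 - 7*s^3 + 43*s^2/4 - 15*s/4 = s*(s - 5)*(s - 3/2)*(s - 1/2)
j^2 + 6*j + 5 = (j + 1)*(j + 5)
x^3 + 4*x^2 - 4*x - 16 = (x - 2)*(x + 2)*(x + 4)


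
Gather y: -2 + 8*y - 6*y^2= -6*y^2 + 8*y - 2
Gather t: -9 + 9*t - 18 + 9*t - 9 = 18*t - 36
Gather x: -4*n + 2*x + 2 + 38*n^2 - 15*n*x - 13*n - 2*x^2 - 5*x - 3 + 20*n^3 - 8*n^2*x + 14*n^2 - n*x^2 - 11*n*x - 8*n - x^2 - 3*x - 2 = 20*n^3 + 52*n^2 - 25*n + x^2*(-n - 3) + x*(-8*n^2 - 26*n - 6) - 3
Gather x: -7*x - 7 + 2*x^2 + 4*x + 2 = 2*x^2 - 3*x - 5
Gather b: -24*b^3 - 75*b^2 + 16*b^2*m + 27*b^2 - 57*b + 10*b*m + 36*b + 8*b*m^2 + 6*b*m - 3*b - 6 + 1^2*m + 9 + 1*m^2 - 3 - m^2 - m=-24*b^3 + b^2*(16*m - 48) + b*(8*m^2 + 16*m - 24)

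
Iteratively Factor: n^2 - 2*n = (n - 2)*(n)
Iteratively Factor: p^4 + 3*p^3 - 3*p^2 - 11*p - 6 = (p + 1)*(p^3 + 2*p^2 - 5*p - 6) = (p + 1)*(p + 3)*(p^2 - p - 2) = (p - 2)*(p + 1)*(p + 3)*(p + 1)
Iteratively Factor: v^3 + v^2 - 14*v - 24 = (v + 2)*(v^2 - v - 12) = (v - 4)*(v + 2)*(v + 3)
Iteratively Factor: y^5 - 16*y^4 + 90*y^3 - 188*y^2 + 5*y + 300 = (y - 3)*(y^4 - 13*y^3 + 51*y^2 - 35*y - 100) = (y - 5)*(y - 3)*(y^3 - 8*y^2 + 11*y + 20) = (y - 5)*(y - 4)*(y - 3)*(y^2 - 4*y - 5) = (y - 5)^2*(y - 4)*(y - 3)*(y + 1)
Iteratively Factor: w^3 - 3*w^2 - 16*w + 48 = (w - 3)*(w^2 - 16) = (w - 3)*(w + 4)*(w - 4)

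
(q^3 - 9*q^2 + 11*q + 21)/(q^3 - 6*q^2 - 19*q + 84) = (q + 1)/(q + 4)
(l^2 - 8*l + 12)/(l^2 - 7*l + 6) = (l - 2)/(l - 1)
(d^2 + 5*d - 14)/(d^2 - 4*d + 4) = (d + 7)/(d - 2)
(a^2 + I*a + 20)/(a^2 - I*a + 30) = (a - 4*I)/(a - 6*I)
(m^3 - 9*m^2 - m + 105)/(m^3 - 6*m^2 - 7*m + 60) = (m - 7)/(m - 4)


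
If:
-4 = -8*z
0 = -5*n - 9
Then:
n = -9/5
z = 1/2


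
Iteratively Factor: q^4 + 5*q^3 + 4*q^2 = (q + 1)*(q^3 + 4*q^2) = q*(q + 1)*(q^2 + 4*q) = q^2*(q + 1)*(q + 4)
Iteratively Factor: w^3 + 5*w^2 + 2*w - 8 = (w - 1)*(w^2 + 6*w + 8) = (w - 1)*(w + 4)*(w + 2)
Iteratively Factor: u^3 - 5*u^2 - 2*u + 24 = (u - 3)*(u^2 - 2*u - 8) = (u - 3)*(u + 2)*(u - 4)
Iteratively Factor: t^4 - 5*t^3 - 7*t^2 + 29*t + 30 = (t - 3)*(t^3 - 2*t^2 - 13*t - 10) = (t - 3)*(t + 1)*(t^2 - 3*t - 10) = (t - 3)*(t + 1)*(t + 2)*(t - 5)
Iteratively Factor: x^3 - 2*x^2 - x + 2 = (x - 1)*(x^2 - x - 2) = (x - 1)*(x + 1)*(x - 2)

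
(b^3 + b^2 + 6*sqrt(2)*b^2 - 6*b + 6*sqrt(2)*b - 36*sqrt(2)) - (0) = b^3 + b^2 + 6*sqrt(2)*b^2 - 6*b + 6*sqrt(2)*b - 36*sqrt(2)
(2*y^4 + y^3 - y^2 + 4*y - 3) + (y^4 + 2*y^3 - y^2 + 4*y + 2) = 3*y^4 + 3*y^3 - 2*y^2 + 8*y - 1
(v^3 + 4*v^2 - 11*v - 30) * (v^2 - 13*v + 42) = v^5 - 9*v^4 - 21*v^3 + 281*v^2 - 72*v - 1260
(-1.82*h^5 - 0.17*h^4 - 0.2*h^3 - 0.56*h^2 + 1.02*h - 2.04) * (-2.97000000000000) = 5.4054*h^5 + 0.5049*h^4 + 0.594*h^3 + 1.6632*h^2 - 3.0294*h + 6.0588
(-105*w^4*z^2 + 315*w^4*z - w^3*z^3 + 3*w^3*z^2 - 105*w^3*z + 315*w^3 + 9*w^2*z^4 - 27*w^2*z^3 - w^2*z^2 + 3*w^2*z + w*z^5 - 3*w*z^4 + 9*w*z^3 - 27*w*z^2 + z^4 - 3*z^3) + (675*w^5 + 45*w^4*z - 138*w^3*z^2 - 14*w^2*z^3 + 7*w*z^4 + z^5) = 675*w^5 - 105*w^4*z^2 + 360*w^4*z - w^3*z^3 - 135*w^3*z^2 - 105*w^3*z + 315*w^3 + 9*w^2*z^4 - 41*w^2*z^3 - w^2*z^2 + 3*w^2*z + w*z^5 + 4*w*z^4 + 9*w*z^3 - 27*w*z^2 + z^5 + z^4 - 3*z^3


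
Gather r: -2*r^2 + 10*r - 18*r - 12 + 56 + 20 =-2*r^2 - 8*r + 64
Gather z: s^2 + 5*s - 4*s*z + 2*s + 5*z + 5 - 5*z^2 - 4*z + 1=s^2 + 7*s - 5*z^2 + z*(1 - 4*s) + 6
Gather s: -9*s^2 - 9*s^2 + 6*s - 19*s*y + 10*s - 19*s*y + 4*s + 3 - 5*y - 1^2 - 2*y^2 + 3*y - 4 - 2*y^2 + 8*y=-18*s^2 + s*(20 - 38*y) - 4*y^2 + 6*y - 2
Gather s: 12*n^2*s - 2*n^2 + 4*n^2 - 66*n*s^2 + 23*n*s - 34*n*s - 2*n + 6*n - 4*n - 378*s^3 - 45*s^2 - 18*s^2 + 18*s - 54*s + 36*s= 2*n^2 - 378*s^3 + s^2*(-66*n - 63) + s*(12*n^2 - 11*n)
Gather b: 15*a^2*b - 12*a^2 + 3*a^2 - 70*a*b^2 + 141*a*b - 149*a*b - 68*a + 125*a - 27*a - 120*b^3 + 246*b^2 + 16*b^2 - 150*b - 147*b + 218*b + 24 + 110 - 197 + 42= -9*a^2 + 30*a - 120*b^3 + b^2*(262 - 70*a) + b*(15*a^2 - 8*a - 79) - 21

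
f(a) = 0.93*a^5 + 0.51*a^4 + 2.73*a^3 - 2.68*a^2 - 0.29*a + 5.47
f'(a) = 4.65*a^4 + 2.04*a^3 + 8.19*a^2 - 5.36*a - 0.29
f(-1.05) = -0.91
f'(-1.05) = 17.66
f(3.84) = 1006.81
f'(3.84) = 1226.47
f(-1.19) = -3.78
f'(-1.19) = 23.57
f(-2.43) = -109.84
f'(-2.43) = 193.96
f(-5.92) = -6788.99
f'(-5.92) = 5606.59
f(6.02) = 8525.03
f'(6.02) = 6816.47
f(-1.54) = -15.60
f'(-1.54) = 46.09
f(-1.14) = -2.66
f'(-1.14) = 21.30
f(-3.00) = -276.17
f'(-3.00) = 411.07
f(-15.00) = -690206.93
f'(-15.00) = 230444.11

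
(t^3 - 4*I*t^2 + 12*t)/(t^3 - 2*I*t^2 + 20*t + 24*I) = t/(t + 2*I)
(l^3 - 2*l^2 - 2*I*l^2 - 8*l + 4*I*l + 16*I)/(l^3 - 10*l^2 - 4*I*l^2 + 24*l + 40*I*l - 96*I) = (l^2 + l*(2 - 2*I) - 4*I)/(l^2 + l*(-6 - 4*I) + 24*I)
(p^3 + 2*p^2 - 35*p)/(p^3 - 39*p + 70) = p/(p - 2)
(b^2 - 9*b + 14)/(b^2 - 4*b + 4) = (b - 7)/(b - 2)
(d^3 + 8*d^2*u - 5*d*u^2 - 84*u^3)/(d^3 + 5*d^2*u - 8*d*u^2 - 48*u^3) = (d + 7*u)/(d + 4*u)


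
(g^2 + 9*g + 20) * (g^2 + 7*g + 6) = g^4 + 16*g^3 + 89*g^2 + 194*g + 120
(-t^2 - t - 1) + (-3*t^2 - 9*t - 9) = -4*t^2 - 10*t - 10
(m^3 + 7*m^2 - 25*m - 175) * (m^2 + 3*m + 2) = m^5 + 10*m^4 - 2*m^3 - 236*m^2 - 575*m - 350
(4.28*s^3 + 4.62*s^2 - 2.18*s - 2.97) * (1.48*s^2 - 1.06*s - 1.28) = 6.3344*s^5 + 2.3008*s^4 - 13.602*s^3 - 7.9984*s^2 + 5.9386*s + 3.8016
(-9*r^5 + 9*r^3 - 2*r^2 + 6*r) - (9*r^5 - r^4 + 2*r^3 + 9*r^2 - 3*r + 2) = -18*r^5 + r^4 + 7*r^3 - 11*r^2 + 9*r - 2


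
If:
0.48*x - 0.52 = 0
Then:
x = 1.08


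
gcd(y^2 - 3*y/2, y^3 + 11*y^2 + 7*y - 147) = 1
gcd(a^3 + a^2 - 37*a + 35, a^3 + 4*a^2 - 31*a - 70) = a^2 + 2*a - 35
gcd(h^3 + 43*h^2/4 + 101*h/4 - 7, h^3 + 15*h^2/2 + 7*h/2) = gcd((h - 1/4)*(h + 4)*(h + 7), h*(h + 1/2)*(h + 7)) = h + 7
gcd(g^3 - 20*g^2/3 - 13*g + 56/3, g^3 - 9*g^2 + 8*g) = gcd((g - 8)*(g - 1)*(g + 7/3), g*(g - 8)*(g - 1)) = g^2 - 9*g + 8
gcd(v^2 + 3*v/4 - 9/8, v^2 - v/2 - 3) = v + 3/2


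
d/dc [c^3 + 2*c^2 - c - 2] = 3*c^2 + 4*c - 1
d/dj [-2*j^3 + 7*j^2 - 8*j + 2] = -6*j^2 + 14*j - 8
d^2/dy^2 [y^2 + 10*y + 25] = 2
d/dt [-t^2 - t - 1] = -2*t - 1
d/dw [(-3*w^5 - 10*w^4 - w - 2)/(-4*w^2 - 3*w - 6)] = 4*w*(9*w^5 + 29*w^4 + 45*w^3 + 60*w^2 - w - 4)/(16*w^4 + 24*w^3 + 57*w^2 + 36*w + 36)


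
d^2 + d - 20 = (d - 4)*(d + 5)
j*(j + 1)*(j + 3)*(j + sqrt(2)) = j^4 + sqrt(2)*j^3 + 4*j^3 + 3*j^2 + 4*sqrt(2)*j^2 + 3*sqrt(2)*j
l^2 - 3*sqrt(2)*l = l*(l - 3*sqrt(2))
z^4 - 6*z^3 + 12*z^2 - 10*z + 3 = (z - 3)*(z - 1)^3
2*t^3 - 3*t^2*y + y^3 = (-t + y)^2*(2*t + y)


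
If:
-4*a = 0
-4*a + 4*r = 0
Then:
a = 0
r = 0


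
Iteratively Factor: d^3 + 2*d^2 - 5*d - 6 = (d + 1)*(d^2 + d - 6) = (d - 2)*(d + 1)*(d + 3)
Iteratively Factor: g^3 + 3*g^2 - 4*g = (g + 4)*(g^2 - g) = (g - 1)*(g + 4)*(g)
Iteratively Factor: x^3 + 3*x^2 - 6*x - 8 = (x + 1)*(x^2 + 2*x - 8) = (x + 1)*(x + 4)*(x - 2)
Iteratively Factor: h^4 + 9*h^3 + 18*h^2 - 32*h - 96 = (h + 3)*(h^3 + 6*h^2 - 32) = (h - 2)*(h + 3)*(h^2 + 8*h + 16) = (h - 2)*(h + 3)*(h + 4)*(h + 4)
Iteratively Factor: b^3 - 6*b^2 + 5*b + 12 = (b - 4)*(b^2 - 2*b - 3) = (b - 4)*(b + 1)*(b - 3)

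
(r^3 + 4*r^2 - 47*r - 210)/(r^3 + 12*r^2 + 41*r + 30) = (r - 7)/(r + 1)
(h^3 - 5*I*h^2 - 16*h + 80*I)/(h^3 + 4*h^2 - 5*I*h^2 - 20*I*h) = (h - 4)/h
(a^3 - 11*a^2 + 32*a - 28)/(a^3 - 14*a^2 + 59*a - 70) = (a - 2)/(a - 5)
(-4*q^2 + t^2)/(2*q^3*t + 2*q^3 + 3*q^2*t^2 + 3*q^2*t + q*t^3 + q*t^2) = (-2*q + t)/(q*(q*t + q + t^2 + t))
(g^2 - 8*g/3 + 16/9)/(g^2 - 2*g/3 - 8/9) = (3*g - 4)/(3*g + 2)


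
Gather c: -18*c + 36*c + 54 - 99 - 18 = 18*c - 63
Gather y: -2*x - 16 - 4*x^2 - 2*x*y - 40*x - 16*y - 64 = -4*x^2 - 42*x + y*(-2*x - 16) - 80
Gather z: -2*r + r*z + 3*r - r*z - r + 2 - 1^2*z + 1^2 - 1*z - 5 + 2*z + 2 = 0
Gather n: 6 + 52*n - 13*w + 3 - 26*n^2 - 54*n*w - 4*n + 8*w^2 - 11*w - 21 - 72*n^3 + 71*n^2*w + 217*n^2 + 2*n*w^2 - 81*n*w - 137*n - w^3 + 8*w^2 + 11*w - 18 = -72*n^3 + n^2*(71*w + 191) + n*(2*w^2 - 135*w - 89) - w^3 + 16*w^2 - 13*w - 30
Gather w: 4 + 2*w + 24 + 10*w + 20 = 12*w + 48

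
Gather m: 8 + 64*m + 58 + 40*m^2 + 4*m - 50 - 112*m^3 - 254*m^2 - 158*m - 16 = -112*m^3 - 214*m^2 - 90*m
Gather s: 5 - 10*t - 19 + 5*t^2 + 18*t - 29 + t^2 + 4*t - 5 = 6*t^2 + 12*t - 48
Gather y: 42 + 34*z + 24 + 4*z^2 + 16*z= 4*z^2 + 50*z + 66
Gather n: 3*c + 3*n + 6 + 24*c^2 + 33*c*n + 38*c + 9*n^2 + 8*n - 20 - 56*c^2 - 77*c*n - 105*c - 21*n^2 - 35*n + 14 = -32*c^2 - 64*c - 12*n^2 + n*(-44*c - 24)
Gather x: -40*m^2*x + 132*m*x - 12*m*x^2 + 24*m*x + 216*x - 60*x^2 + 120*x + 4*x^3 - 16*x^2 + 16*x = 4*x^3 + x^2*(-12*m - 76) + x*(-40*m^2 + 156*m + 352)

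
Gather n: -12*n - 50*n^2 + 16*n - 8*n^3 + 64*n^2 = -8*n^3 + 14*n^2 + 4*n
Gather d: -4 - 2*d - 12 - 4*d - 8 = -6*d - 24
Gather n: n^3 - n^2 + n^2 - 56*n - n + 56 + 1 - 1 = n^3 - 57*n + 56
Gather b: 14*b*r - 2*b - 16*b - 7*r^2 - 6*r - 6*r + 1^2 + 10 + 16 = b*(14*r - 18) - 7*r^2 - 12*r + 27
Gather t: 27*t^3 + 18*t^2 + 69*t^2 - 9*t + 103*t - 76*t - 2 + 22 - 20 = 27*t^3 + 87*t^2 + 18*t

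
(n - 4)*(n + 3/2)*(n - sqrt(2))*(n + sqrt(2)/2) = n^4 - 5*n^3/2 - sqrt(2)*n^3/2 - 7*n^2 + 5*sqrt(2)*n^2/4 + 5*n/2 + 3*sqrt(2)*n + 6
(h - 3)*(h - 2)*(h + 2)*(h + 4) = h^4 + h^3 - 16*h^2 - 4*h + 48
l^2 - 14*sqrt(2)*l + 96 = (l - 8*sqrt(2))*(l - 6*sqrt(2))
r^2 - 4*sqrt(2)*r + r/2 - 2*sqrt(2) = (r + 1/2)*(r - 4*sqrt(2))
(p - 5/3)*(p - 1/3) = p^2 - 2*p + 5/9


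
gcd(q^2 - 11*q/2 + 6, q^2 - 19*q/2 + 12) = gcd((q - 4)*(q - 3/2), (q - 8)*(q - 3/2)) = q - 3/2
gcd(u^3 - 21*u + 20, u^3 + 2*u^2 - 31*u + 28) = u^2 - 5*u + 4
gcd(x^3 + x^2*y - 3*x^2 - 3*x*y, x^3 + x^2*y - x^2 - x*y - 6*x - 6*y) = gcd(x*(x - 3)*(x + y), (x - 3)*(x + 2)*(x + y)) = x^2 + x*y - 3*x - 3*y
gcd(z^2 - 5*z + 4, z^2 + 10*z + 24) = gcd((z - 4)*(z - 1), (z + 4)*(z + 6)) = 1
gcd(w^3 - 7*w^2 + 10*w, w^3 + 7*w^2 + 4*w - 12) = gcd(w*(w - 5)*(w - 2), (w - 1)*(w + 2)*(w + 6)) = 1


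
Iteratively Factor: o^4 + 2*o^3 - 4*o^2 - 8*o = (o + 2)*(o^3 - 4*o) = (o - 2)*(o + 2)*(o^2 + 2*o) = o*(o - 2)*(o + 2)*(o + 2)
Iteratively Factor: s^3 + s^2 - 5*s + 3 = (s - 1)*(s^2 + 2*s - 3) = (s - 1)*(s + 3)*(s - 1)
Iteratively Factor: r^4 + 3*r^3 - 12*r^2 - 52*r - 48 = (r - 4)*(r^3 + 7*r^2 + 16*r + 12) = (r - 4)*(r + 2)*(r^2 + 5*r + 6) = (r - 4)*(r + 2)^2*(r + 3)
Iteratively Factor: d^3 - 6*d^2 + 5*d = (d - 1)*(d^2 - 5*d) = d*(d - 1)*(d - 5)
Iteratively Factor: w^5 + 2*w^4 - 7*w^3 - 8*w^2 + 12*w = (w + 3)*(w^4 - w^3 - 4*w^2 + 4*w) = (w + 2)*(w + 3)*(w^3 - 3*w^2 + 2*w) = (w - 1)*(w + 2)*(w + 3)*(w^2 - 2*w) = (w - 2)*(w - 1)*(w + 2)*(w + 3)*(w)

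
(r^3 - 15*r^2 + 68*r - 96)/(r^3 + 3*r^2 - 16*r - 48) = (r^2 - 11*r + 24)/(r^2 + 7*r + 12)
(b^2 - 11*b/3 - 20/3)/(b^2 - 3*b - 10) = (b + 4/3)/(b + 2)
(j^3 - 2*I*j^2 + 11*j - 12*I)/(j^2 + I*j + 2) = (j^2 - I*j + 12)/(j + 2*I)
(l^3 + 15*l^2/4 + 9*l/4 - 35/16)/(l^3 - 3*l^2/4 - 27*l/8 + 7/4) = (l + 5/2)/(l - 2)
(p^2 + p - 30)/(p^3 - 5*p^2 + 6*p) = (p^2 + p - 30)/(p*(p^2 - 5*p + 6))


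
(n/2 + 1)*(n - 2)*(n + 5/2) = n^3/2 + 5*n^2/4 - 2*n - 5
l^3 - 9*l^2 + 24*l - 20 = (l - 5)*(l - 2)^2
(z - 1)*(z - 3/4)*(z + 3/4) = z^3 - z^2 - 9*z/16 + 9/16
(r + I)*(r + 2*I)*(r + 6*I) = r^3 + 9*I*r^2 - 20*r - 12*I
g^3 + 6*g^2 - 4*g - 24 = (g - 2)*(g + 2)*(g + 6)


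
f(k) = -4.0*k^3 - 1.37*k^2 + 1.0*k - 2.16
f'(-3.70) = -153.14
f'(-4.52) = -231.78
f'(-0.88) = -5.88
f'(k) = -12.0*k^2 - 2.74*k + 1.0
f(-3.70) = 178.00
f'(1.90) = -47.53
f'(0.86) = -10.23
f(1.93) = -34.09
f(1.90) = -32.64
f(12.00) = -7099.44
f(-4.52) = 334.71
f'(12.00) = -1759.88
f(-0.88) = -1.38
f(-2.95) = 85.66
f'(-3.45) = -132.38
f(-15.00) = 13174.59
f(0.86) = -4.86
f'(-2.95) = -95.35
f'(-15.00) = -2657.90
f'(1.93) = -48.99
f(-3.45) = 142.34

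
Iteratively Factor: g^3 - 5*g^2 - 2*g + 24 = (g + 2)*(g^2 - 7*g + 12) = (g - 4)*(g + 2)*(g - 3)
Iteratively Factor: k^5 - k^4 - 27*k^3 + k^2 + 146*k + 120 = (k - 5)*(k^4 + 4*k^3 - 7*k^2 - 34*k - 24) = (k - 5)*(k + 4)*(k^3 - 7*k - 6) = (k - 5)*(k + 2)*(k + 4)*(k^2 - 2*k - 3) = (k - 5)*(k + 1)*(k + 2)*(k + 4)*(k - 3)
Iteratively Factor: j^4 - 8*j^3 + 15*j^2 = (j)*(j^3 - 8*j^2 + 15*j) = j^2*(j^2 - 8*j + 15) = j^2*(j - 3)*(j - 5)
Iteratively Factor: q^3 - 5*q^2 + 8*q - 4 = (q - 2)*(q^2 - 3*q + 2) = (q - 2)*(q - 1)*(q - 2)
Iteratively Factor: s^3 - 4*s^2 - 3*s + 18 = (s + 2)*(s^2 - 6*s + 9) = (s - 3)*(s + 2)*(s - 3)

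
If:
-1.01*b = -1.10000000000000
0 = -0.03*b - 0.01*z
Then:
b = 1.09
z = -3.27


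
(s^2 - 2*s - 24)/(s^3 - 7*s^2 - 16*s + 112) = (s - 6)/(s^2 - 11*s + 28)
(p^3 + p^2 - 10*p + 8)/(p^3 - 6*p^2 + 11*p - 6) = (p + 4)/(p - 3)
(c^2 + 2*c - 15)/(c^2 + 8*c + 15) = (c - 3)/(c + 3)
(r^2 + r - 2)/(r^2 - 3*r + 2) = (r + 2)/(r - 2)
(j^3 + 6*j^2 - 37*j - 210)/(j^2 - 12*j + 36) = (j^2 + 12*j + 35)/(j - 6)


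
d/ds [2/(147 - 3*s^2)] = 4*s/(3*(s^2 - 49)^2)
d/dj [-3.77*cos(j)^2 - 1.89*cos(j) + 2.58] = (7.54*cos(j) + 1.89)*sin(j)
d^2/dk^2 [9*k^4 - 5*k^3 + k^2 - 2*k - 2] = 108*k^2 - 30*k + 2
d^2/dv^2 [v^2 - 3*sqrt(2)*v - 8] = 2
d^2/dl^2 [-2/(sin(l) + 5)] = 2*(sin(l)^2 - 5*sin(l) - 2)/(sin(l) + 5)^3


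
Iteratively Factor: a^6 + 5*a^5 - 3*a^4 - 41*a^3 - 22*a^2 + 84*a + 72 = (a - 2)*(a^5 + 7*a^4 + 11*a^3 - 19*a^2 - 60*a - 36) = (a - 2)*(a + 1)*(a^4 + 6*a^3 + 5*a^2 - 24*a - 36) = (a - 2)^2*(a + 1)*(a^3 + 8*a^2 + 21*a + 18) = (a - 2)^2*(a + 1)*(a + 2)*(a^2 + 6*a + 9) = (a - 2)^2*(a + 1)*(a + 2)*(a + 3)*(a + 3)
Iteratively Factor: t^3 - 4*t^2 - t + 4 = (t + 1)*(t^2 - 5*t + 4) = (t - 1)*(t + 1)*(t - 4)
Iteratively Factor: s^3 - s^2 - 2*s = (s + 1)*(s^2 - 2*s) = s*(s + 1)*(s - 2)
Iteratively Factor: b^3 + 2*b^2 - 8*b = (b - 2)*(b^2 + 4*b) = b*(b - 2)*(b + 4)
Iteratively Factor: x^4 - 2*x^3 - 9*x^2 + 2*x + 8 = (x - 4)*(x^3 + 2*x^2 - x - 2) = (x - 4)*(x - 1)*(x^2 + 3*x + 2) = (x - 4)*(x - 1)*(x + 1)*(x + 2)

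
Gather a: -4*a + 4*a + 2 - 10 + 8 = 0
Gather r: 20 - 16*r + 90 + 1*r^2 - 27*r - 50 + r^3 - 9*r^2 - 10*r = r^3 - 8*r^2 - 53*r + 60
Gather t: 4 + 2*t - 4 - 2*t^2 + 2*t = -2*t^2 + 4*t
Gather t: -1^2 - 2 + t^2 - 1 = t^2 - 4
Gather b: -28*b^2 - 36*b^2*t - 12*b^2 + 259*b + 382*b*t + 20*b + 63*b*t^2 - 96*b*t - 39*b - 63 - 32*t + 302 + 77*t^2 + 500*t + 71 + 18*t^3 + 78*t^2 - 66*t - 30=b^2*(-36*t - 40) + b*(63*t^2 + 286*t + 240) + 18*t^3 + 155*t^2 + 402*t + 280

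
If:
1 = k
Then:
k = 1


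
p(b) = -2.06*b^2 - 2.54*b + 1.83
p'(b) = -4.12*b - 2.54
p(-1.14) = 2.05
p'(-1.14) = 2.16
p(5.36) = -70.97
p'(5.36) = -24.62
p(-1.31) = 1.62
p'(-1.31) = 2.86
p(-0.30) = 2.41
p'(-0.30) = -1.30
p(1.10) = -3.46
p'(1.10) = -7.07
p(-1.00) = 2.31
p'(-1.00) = 1.58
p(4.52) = -51.74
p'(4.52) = -21.16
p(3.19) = -27.24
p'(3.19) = -15.68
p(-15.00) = -423.57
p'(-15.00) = 59.26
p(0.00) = 1.83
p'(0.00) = -2.54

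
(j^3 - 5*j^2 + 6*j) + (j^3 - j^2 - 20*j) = 2*j^3 - 6*j^2 - 14*j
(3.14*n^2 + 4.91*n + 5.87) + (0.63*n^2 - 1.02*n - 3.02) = 3.77*n^2 + 3.89*n + 2.85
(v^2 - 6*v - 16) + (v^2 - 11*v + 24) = 2*v^2 - 17*v + 8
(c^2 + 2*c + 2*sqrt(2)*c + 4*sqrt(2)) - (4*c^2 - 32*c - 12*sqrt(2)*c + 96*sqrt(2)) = -3*c^2 + 14*sqrt(2)*c + 34*c - 92*sqrt(2)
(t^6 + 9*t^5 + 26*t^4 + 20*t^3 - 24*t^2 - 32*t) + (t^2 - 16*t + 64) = t^6 + 9*t^5 + 26*t^4 + 20*t^3 - 23*t^2 - 48*t + 64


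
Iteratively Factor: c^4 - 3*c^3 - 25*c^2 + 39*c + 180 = (c - 4)*(c^3 + c^2 - 21*c - 45) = (c - 4)*(c + 3)*(c^2 - 2*c - 15) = (c - 5)*(c - 4)*(c + 3)*(c + 3)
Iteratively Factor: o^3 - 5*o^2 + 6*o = (o - 3)*(o^2 - 2*o) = o*(o - 3)*(o - 2)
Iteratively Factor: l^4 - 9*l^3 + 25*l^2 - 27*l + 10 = (l - 5)*(l^3 - 4*l^2 + 5*l - 2) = (l - 5)*(l - 2)*(l^2 - 2*l + 1) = (l - 5)*(l - 2)*(l - 1)*(l - 1)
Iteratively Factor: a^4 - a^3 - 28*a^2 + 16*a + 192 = (a + 4)*(a^3 - 5*a^2 - 8*a + 48) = (a - 4)*(a + 4)*(a^2 - a - 12) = (a - 4)^2*(a + 4)*(a + 3)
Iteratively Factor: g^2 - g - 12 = (g + 3)*(g - 4)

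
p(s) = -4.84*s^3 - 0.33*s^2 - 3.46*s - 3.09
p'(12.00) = -2102.26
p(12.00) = -8455.65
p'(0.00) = -3.46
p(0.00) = -3.09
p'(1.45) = -34.95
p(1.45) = -23.56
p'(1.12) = -22.41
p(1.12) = -14.18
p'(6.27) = -578.42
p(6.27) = -1230.78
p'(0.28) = -4.78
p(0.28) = -4.19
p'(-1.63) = -40.96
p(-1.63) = 22.63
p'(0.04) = -3.51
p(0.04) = -3.23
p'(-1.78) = -48.29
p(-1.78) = 29.32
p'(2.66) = -107.95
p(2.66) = -105.72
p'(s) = -14.52*s^2 - 0.66*s - 3.46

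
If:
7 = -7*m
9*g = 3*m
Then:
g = -1/3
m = -1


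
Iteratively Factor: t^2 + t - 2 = (t + 2)*(t - 1)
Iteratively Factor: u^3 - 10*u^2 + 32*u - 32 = (u - 2)*(u^2 - 8*u + 16) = (u - 4)*(u - 2)*(u - 4)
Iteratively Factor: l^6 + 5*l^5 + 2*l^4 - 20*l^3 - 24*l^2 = (l + 2)*(l^5 + 3*l^4 - 4*l^3 - 12*l^2) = l*(l + 2)*(l^4 + 3*l^3 - 4*l^2 - 12*l) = l*(l + 2)*(l + 3)*(l^3 - 4*l) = l*(l - 2)*(l + 2)*(l + 3)*(l^2 + 2*l) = l*(l - 2)*(l + 2)^2*(l + 3)*(l)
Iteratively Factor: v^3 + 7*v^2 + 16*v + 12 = (v + 3)*(v^2 + 4*v + 4) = (v + 2)*(v + 3)*(v + 2)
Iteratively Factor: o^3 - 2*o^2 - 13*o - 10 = (o + 1)*(o^2 - 3*o - 10) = (o - 5)*(o + 1)*(o + 2)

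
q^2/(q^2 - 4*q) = q/(q - 4)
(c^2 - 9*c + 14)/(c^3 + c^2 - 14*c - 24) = (c^2 - 9*c + 14)/(c^3 + c^2 - 14*c - 24)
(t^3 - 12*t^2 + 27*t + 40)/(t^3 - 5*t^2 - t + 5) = (t - 8)/(t - 1)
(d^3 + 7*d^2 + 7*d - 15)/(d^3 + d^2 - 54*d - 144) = (d^2 + 4*d - 5)/(d^2 - 2*d - 48)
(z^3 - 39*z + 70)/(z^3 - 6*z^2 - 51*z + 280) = (z - 2)/(z - 8)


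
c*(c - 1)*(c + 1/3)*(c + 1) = c^4 + c^3/3 - c^2 - c/3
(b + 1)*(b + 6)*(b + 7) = b^3 + 14*b^2 + 55*b + 42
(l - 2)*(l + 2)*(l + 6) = l^3 + 6*l^2 - 4*l - 24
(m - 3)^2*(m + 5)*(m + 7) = m^4 + 6*m^3 - 28*m^2 - 102*m + 315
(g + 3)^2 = g^2 + 6*g + 9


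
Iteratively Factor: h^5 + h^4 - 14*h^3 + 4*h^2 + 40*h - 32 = (h - 2)*(h^4 + 3*h^3 - 8*h^2 - 12*h + 16) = (h - 2)*(h - 1)*(h^3 + 4*h^2 - 4*h - 16) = (h - 2)*(h - 1)*(h + 4)*(h^2 - 4) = (h - 2)*(h - 1)*(h + 2)*(h + 4)*(h - 2)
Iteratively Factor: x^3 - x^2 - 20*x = (x - 5)*(x^2 + 4*x) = (x - 5)*(x + 4)*(x)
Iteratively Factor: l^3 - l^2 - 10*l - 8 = (l + 2)*(l^2 - 3*l - 4) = (l + 1)*(l + 2)*(l - 4)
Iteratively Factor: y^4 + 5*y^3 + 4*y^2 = (y)*(y^3 + 5*y^2 + 4*y) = y*(y + 4)*(y^2 + y) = y*(y + 1)*(y + 4)*(y)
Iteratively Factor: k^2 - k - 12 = (k - 4)*(k + 3)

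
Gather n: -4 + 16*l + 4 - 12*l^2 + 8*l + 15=-12*l^2 + 24*l + 15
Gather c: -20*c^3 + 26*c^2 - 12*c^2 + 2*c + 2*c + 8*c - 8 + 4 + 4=-20*c^3 + 14*c^2 + 12*c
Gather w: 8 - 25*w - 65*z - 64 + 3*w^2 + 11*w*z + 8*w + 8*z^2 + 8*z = 3*w^2 + w*(11*z - 17) + 8*z^2 - 57*z - 56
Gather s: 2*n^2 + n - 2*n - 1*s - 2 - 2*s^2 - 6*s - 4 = 2*n^2 - n - 2*s^2 - 7*s - 6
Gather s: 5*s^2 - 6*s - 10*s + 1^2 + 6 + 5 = 5*s^2 - 16*s + 12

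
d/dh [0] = 0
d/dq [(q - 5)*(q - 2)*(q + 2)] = 3*q^2 - 10*q - 4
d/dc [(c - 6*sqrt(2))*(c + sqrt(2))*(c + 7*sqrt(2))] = 3*c^2 + 4*sqrt(2)*c - 82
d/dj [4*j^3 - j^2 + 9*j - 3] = 12*j^2 - 2*j + 9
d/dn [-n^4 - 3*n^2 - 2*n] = -4*n^3 - 6*n - 2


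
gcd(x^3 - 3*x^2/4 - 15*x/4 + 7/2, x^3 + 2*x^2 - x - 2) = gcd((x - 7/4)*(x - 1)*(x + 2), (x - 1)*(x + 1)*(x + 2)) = x^2 + x - 2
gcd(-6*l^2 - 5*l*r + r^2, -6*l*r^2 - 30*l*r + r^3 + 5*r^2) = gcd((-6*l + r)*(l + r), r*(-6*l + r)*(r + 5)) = -6*l + r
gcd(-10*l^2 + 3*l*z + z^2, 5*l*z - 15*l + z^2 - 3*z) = 5*l + z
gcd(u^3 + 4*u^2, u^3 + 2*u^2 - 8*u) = u^2 + 4*u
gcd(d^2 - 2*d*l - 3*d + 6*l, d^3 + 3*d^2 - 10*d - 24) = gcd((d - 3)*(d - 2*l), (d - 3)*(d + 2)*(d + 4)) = d - 3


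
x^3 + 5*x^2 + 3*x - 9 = (x - 1)*(x + 3)^2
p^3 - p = p*(p - 1)*(p + 1)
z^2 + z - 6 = (z - 2)*(z + 3)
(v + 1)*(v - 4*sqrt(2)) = v^2 - 4*sqrt(2)*v + v - 4*sqrt(2)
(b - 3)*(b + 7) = b^2 + 4*b - 21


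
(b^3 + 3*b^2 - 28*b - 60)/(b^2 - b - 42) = (b^2 - 3*b - 10)/(b - 7)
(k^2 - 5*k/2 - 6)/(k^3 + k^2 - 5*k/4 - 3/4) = 2*(k - 4)/(2*k^2 - k - 1)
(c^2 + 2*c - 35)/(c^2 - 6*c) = (c^2 + 2*c - 35)/(c*(c - 6))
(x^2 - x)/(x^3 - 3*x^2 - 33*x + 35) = x/(x^2 - 2*x - 35)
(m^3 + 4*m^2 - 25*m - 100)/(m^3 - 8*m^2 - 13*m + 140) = (m + 5)/(m - 7)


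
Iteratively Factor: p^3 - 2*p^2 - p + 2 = (p - 2)*(p^2 - 1) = (p - 2)*(p - 1)*(p + 1)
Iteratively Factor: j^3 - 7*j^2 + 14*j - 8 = (j - 4)*(j^2 - 3*j + 2) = (j - 4)*(j - 1)*(j - 2)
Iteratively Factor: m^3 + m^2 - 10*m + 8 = (m - 1)*(m^2 + 2*m - 8) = (m - 2)*(m - 1)*(m + 4)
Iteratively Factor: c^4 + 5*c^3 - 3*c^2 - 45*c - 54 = (c - 3)*(c^3 + 8*c^2 + 21*c + 18) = (c - 3)*(c + 3)*(c^2 + 5*c + 6) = (c - 3)*(c + 2)*(c + 3)*(c + 3)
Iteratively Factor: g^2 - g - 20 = (g - 5)*(g + 4)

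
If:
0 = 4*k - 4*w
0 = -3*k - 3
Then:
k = -1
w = -1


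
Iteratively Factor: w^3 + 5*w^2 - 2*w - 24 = (w + 3)*(w^2 + 2*w - 8) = (w + 3)*(w + 4)*(w - 2)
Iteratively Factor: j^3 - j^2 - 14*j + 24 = (j + 4)*(j^2 - 5*j + 6) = (j - 2)*(j + 4)*(j - 3)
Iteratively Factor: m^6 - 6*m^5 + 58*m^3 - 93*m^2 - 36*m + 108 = (m - 2)*(m^5 - 4*m^4 - 8*m^3 + 42*m^2 - 9*m - 54) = (m - 2)*(m + 1)*(m^4 - 5*m^3 - 3*m^2 + 45*m - 54) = (m - 2)*(m + 1)*(m + 3)*(m^3 - 8*m^2 + 21*m - 18) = (m - 3)*(m - 2)*(m + 1)*(m + 3)*(m^2 - 5*m + 6) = (m - 3)*(m - 2)^2*(m + 1)*(m + 3)*(m - 3)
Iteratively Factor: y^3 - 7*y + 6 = (y - 1)*(y^2 + y - 6) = (y - 1)*(y + 3)*(y - 2)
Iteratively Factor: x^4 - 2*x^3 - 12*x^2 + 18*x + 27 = (x - 3)*(x^3 + x^2 - 9*x - 9) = (x - 3)*(x + 3)*(x^2 - 2*x - 3) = (x - 3)*(x + 1)*(x + 3)*(x - 3)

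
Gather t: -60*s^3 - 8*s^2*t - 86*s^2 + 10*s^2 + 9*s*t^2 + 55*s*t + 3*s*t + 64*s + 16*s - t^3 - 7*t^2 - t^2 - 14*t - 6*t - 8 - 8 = -60*s^3 - 76*s^2 + 80*s - t^3 + t^2*(9*s - 8) + t*(-8*s^2 + 58*s - 20) - 16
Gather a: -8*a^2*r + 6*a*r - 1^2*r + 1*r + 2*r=-8*a^2*r + 6*a*r + 2*r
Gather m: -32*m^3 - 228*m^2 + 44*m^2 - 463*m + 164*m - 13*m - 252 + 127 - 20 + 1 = -32*m^3 - 184*m^2 - 312*m - 144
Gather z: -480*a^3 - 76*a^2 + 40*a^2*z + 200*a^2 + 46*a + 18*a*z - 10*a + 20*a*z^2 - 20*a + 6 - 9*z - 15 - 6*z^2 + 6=-480*a^3 + 124*a^2 + 16*a + z^2*(20*a - 6) + z*(40*a^2 + 18*a - 9) - 3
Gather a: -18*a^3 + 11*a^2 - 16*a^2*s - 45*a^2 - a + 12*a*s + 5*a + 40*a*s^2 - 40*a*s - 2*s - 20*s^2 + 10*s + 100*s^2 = -18*a^3 + a^2*(-16*s - 34) + a*(40*s^2 - 28*s + 4) + 80*s^2 + 8*s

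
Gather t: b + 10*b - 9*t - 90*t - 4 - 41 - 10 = 11*b - 99*t - 55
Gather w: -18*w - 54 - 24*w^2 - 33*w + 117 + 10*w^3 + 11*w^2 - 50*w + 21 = 10*w^3 - 13*w^2 - 101*w + 84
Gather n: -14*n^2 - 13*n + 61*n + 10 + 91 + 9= -14*n^2 + 48*n + 110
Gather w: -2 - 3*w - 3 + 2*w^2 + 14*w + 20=2*w^2 + 11*w + 15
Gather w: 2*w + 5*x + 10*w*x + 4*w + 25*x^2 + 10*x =w*(10*x + 6) + 25*x^2 + 15*x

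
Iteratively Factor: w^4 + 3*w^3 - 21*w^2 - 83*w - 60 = (w + 4)*(w^3 - w^2 - 17*w - 15) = (w - 5)*(w + 4)*(w^2 + 4*w + 3) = (w - 5)*(w + 1)*(w + 4)*(w + 3)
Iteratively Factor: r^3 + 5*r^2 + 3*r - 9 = (r + 3)*(r^2 + 2*r - 3) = (r + 3)^2*(r - 1)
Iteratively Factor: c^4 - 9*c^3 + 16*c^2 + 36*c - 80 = (c - 5)*(c^3 - 4*c^2 - 4*c + 16) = (c - 5)*(c - 2)*(c^2 - 2*c - 8) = (c - 5)*(c - 2)*(c + 2)*(c - 4)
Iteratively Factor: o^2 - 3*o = (o - 3)*(o)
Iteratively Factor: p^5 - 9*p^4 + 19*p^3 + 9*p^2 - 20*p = (p - 5)*(p^4 - 4*p^3 - p^2 + 4*p) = (p - 5)*(p - 1)*(p^3 - 3*p^2 - 4*p) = (p - 5)*(p - 4)*(p - 1)*(p^2 + p) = p*(p - 5)*(p - 4)*(p - 1)*(p + 1)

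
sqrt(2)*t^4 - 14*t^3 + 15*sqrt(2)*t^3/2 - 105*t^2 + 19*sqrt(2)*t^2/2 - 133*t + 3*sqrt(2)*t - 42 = (t + 1)*(t + 6)*(t - 7*sqrt(2))*(sqrt(2)*t + sqrt(2)/2)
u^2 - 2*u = u*(u - 2)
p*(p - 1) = p^2 - p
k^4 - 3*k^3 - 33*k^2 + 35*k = k*(k - 7)*(k - 1)*(k + 5)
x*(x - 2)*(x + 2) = x^3 - 4*x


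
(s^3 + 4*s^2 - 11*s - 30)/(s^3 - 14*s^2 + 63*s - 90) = (s^2 + 7*s + 10)/(s^2 - 11*s + 30)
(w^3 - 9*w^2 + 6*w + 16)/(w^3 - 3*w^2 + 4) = (w - 8)/(w - 2)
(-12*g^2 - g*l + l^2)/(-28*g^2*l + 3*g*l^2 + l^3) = (3*g + l)/(l*(7*g + l))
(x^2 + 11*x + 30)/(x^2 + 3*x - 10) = (x + 6)/(x - 2)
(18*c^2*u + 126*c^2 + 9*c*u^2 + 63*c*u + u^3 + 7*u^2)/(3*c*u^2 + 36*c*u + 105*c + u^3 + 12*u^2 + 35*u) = (6*c + u)/(u + 5)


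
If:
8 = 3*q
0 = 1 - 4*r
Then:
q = 8/3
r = 1/4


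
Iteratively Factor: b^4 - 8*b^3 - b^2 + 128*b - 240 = (b - 5)*(b^3 - 3*b^2 - 16*b + 48) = (b - 5)*(b + 4)*(b^2 - 7*b + 12) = (b - 5)*(b - 4)*(b + 4)*(b - 3)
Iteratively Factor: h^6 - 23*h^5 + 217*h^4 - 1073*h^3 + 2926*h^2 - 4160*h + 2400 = (h - 2)*(h^5 - 21*h^4 + 175*h^3 - 723*h^2 + 1480*h - 1200) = (h - 5)*(h - 2)*(h^4 - 16*h^3 + 95*h^2 - 248*h + 240) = (h - 5)*(h - 3)*(h - 2)*(h^3 - 13*h^2 + 56*h - 80) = (h - 5)*(h - 4)*(h - 3)*(h - 2)*(h^2 - 9*h + 20) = (h - 5)*(h - 4)^2*(h - 3)*(h - 2)*(h - 5)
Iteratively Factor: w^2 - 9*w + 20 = (w - 5)*(w - 4)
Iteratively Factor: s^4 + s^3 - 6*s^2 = (s)*(s^3 + s^2 - 6*s) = s^2*(s^2 + s - 6) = s^2*(s + 3)*(s - 2)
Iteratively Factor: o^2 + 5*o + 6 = (o + 3)*(o + 2)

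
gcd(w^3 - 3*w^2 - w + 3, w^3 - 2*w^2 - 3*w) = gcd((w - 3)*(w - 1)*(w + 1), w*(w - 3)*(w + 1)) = w^2 - 2*w - 3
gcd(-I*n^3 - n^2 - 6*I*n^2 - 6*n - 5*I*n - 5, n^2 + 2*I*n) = 1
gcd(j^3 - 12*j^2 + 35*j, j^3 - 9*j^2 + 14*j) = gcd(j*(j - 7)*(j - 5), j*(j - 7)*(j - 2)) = j^2 - 7*j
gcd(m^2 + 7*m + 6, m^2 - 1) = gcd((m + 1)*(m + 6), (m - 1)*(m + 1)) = m + 1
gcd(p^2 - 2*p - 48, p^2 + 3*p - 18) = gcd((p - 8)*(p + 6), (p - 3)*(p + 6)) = p + 6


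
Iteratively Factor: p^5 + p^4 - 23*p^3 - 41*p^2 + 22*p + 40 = (p + 2)*(p^4 - p^3 - 21*p^2 + p + 20) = (p + 2)*(p + 4)*(p^3 - 5*p^2 - p + 5) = (p - 5)*(p + 2)*(p + 4)*(p^2 - 1) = (p - 5)*(p + 1)*(p + 2)*(p + 4)*(p - 1)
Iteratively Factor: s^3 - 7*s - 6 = (s - 3)*(s^2 + 3*s + 2) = (s - 3)*(s + 1)*(s + 2)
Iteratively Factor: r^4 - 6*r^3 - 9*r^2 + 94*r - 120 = (r - 5)*(r^3 - r^2 - 14*r + 24) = (r - 5)*(r + 4)*(r^2 - 5*r + 6) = (r - 5)*(r - 3)*(r + 4)*(r - 2)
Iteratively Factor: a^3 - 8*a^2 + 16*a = (a)*(a^2 - 8*a + 16) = a*(a - 4)*(a - 4)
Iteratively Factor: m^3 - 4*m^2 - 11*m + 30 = (m + 3)*(m^2 - 7*m + 10) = (m - 2)*(m + 3)*(m - 5)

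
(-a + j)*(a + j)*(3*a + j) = -3*a^3 - a^2*j + 3*a*j^2 + j^3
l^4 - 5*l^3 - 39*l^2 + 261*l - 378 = (l - 6)*(l - 3)^2*(l + 7)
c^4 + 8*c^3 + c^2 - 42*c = c*(c - 2)*(c + 3)*(c + 7)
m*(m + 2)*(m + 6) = m^3 + 8*m^2 + 12*m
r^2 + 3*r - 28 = (r - 4)*(r + 7)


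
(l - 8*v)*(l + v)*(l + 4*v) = l^3 - 3*l^2*v - 36*l*v^2 - 32*v^3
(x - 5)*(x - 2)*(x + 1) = x^3 - 6*x^2 + 3*x + 10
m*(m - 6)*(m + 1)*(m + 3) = m^4 - 2*m^3 - 21*m^2 - 18*m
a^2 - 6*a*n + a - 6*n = (a + 1)*(a - 6*n)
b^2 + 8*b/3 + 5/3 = (b + 1)*(b + 5/3)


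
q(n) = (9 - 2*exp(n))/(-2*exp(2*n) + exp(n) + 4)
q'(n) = (9 - 2*exp(n))*(4*exp(2*n) - exp(n))/(-2*exp(2*n) + exp(n) + 4)^2 - 2*exp(n)/(-2*exp(2*n) + exp(n) + 4) = (-(2*exp(n) - 9)*(4*exp(n) - 1) + 4*exp(2*n) - 2*exp(n) - 8)*exp(n)/(-2*exp(2*n) + exp(n) + 4)^2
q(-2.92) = 2.20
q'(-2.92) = -0.05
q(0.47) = 12.08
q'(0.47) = 210.80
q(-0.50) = 2.01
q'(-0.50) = 0.14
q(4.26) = 0.01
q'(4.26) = -0.01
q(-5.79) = 2.25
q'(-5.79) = -0.00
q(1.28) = -0.10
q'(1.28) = 0.65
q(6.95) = 0.00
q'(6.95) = -0.00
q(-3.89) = 2.23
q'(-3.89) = -0.02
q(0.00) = 2.33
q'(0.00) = 1.67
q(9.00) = 0.00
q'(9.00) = 0.00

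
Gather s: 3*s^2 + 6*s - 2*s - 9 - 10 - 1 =3*s^2 + 4*s - 20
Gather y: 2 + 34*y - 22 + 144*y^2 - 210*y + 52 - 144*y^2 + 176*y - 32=0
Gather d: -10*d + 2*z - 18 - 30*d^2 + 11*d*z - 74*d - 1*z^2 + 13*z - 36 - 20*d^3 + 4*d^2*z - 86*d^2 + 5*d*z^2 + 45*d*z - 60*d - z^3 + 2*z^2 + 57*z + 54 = -20*d^3 + d^2*(4*z - 116) + d*(5*z^2 + 56*z - 144) - z^3 + z^2 + 72*z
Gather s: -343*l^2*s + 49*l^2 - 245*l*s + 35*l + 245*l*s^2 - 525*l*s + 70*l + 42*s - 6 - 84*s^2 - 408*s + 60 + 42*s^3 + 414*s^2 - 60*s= 49*l^2 + 105*l + 42*s^3 + s^2*(245*l + 330) + s*(-343*l^2 - 770*l - 426) + 54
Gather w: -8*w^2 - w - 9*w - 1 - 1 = -8*w^2 - 10*w - 2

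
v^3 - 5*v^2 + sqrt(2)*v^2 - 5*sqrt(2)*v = v*(v - 5)*(v + sqrt(2))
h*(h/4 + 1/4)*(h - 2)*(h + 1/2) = h^4/4 - h^3/8 - 5*h^2/8 - h/4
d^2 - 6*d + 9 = (d - 3)^2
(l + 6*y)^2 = l^2 + 12*l*y + 36*y^2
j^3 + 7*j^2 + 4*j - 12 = (j - 1)*(j + 2)*(j + 6)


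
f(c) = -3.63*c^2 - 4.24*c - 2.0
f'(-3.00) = 17.54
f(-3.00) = -21.95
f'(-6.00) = 39.32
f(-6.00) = -107.24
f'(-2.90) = 16.81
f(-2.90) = -20.23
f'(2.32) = -21.08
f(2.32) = -31.37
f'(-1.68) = 7.96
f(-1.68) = -5.12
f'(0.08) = -4.82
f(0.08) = -2.36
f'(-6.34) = 41.79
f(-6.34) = -121.03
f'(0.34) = -6.71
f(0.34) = -3.86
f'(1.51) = -15.20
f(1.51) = -16.68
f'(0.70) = -9.32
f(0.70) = -6.75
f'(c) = -7.26*c - 4.24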